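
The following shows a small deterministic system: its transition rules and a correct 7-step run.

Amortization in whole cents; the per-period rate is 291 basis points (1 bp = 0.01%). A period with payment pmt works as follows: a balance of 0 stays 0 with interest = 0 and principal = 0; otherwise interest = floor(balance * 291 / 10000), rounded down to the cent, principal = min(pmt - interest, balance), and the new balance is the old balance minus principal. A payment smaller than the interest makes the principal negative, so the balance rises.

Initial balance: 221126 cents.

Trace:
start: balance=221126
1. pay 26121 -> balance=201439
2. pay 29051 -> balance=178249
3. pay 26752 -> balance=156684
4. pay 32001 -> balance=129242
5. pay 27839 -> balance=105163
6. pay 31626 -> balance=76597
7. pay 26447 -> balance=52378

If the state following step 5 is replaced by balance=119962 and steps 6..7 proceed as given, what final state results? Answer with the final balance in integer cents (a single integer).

68051

state after step 5 := balance=119962
6. pay 31626 -> balance=91826
7. pay 26447 -> balance=68051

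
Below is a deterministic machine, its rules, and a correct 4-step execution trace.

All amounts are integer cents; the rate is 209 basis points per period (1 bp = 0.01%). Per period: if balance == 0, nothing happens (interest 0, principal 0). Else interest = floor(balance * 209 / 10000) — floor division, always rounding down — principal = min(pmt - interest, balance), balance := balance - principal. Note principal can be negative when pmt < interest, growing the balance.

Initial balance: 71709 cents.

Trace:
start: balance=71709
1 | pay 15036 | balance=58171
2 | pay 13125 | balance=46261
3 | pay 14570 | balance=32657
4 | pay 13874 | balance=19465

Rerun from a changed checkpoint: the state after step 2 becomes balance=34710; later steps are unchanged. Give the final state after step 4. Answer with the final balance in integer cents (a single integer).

state after step 2 := balance=34710
3 | pay 14570 | balance=20865
4 | pay 13874 | balance=7427

7427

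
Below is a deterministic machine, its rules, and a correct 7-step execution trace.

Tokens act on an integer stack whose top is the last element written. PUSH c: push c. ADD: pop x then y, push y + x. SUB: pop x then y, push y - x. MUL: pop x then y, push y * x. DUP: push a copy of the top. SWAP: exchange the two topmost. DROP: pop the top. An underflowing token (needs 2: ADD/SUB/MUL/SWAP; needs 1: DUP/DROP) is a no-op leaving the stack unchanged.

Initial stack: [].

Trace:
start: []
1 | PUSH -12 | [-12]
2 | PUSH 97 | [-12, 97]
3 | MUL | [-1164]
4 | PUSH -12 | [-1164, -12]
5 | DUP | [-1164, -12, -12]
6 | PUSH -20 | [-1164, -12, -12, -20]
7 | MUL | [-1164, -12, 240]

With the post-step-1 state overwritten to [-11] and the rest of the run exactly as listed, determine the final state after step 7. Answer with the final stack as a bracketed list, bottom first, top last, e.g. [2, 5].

[-1067, -12, 240]

state after step 1 := [-11]
2 | PUSH 97 | [-11, 97]
3 | MUL | [-1067]
4 | PUSH -12 | [-1067, -12]
5 | DUP | [-1067, -12, -12]
6 | PUSH -20 | [-1067, -12, -12, -20]
7 | MUL | [-1067, -12, 240]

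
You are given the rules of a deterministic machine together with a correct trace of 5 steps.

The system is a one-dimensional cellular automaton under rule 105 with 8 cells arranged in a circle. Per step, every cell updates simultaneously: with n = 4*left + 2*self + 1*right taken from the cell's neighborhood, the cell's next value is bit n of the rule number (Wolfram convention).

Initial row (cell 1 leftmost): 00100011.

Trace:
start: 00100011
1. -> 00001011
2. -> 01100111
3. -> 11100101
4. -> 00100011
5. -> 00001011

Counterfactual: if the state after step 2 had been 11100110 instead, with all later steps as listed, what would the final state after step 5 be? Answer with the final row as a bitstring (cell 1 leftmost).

11010000

state after step 2 := 11100110
3. -> 10100111
4. -> 11000100
5. -> 11010000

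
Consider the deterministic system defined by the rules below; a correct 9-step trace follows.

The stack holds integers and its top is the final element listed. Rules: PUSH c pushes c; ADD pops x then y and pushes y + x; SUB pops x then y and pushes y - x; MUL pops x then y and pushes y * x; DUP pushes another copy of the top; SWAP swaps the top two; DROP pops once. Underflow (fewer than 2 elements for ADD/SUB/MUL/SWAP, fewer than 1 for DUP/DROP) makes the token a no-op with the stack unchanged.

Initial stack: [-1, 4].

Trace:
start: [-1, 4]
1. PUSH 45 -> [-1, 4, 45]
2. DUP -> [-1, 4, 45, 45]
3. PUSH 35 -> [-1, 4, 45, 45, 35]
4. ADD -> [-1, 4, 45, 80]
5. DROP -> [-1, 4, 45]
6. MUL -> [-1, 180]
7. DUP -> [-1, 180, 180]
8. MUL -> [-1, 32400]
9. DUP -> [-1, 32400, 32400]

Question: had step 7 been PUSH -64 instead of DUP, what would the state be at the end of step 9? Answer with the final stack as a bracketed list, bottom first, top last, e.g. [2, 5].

(re-executing from step 7 with the substitution; state before step 7: [-1, 180])
7. PUSH -64 -> [-1, 180, -64]
8. MUL -> [-1, -11520]
9. DUP -> [-1, -11520, -11520]

[-1, -11520, -11520]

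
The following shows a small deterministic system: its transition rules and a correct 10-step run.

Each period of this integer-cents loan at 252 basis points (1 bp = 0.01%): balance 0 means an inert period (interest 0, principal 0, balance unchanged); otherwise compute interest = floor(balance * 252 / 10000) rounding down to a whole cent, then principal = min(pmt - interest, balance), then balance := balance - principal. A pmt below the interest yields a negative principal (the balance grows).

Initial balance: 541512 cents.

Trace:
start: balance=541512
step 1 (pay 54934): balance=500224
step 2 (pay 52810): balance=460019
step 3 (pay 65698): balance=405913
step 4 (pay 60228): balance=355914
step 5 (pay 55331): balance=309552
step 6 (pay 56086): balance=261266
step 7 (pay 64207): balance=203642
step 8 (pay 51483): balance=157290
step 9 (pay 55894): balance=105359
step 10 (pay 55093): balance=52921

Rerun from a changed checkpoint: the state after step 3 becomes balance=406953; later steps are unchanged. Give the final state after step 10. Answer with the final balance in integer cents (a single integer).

state after step 3 := balance=406953
step 4 (pay 60228): balance=356980
step 5 (pay 55331): balance=310644
step 6 (pay 56086): balance=262386
step 7 (pay 64207): balance=204791
step 8 (pay 51483): balance=158468
step 9 (pay 55894): balance=106567
step 10 (pay 55093): balance=54159

54159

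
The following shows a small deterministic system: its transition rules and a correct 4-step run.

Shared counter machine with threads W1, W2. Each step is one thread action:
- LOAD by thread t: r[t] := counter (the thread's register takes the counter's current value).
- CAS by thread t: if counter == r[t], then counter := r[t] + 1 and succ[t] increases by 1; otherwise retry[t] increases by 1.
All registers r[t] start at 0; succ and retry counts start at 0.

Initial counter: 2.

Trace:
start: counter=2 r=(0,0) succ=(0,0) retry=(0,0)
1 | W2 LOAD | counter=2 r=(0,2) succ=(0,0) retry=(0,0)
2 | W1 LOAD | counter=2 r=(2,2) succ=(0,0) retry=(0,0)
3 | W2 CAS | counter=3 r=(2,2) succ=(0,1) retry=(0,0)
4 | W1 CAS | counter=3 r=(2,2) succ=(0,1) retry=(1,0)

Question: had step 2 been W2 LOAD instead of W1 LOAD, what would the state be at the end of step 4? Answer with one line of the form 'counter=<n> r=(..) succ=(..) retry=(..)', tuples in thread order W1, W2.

counter=3 r=(0,2) succ=(0,1) retry=(1,0)

(re-executing from step 2 with the substitution; state before step 2: counter=2 r=(0,2) succ=(0,0) retry=(0,0))
2 | W2 LOAD | counter=2 r=(0,2) succ=(0,0) retry=(0,0)
3 | W2 CAS | counter=3 r=(0,2) succ=(0,1) retry=(0,0)
4 | W1 CAS | counter=3 r=(0,2) succ=(0,1) retry=(1,0)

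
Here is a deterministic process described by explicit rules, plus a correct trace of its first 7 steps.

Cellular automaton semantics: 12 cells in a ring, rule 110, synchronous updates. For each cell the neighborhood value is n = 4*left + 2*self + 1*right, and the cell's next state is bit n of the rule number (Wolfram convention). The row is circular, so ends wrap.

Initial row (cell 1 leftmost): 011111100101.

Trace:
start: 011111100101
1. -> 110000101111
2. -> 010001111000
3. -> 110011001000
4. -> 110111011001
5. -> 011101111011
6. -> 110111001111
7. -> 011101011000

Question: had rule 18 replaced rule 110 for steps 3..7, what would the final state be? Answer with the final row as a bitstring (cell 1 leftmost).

000010010110

(re-executing steps 3..7 under rule 18; state before step 3: 010001111000)
3. -> 101010000100
4. -> 000001001011
5. -> 100010110000
6. -> 010100001001
7. -> 000010010110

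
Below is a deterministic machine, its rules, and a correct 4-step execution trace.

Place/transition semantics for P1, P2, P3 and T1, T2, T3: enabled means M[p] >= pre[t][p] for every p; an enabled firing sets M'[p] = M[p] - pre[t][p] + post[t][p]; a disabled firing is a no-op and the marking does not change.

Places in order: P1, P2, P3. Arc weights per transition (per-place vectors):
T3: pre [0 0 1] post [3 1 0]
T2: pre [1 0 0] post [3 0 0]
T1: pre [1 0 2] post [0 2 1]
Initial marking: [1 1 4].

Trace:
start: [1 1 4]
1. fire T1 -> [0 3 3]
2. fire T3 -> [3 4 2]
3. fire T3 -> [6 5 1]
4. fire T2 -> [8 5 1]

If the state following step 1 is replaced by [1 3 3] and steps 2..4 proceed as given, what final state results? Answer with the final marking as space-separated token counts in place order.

9 5 1

state after step 1 := [1 3 3]
2. fire T3 -> [4 4 2]
3. fire T3 -> [7 5 1]
4. fire T2 -> [9 5 1]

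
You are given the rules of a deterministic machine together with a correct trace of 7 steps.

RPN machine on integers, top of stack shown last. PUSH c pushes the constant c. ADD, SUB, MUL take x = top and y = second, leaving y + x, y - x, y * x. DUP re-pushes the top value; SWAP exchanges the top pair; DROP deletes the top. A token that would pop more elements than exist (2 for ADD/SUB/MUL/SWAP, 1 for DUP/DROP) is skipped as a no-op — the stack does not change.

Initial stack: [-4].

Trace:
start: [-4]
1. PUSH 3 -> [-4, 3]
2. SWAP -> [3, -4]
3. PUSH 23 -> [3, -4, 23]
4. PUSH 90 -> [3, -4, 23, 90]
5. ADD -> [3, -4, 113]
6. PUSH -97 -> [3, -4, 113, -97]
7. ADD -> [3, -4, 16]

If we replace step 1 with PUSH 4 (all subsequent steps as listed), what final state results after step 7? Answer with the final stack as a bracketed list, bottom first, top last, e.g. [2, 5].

(re-executing from step 1 with the substitution; state before step 1: [-4])
1. PUSH 4 -> [-4, 4]
2. SWAP -> [4, -4]
3. PUSH 23 -> [4, -4, 23]
4. PUSH 90 -> [4, -4, 23, 90]
5. ADD -> [4, -4, 113]
6. PUSH -97 -> [4, -4, 113, -97]
7. ADD -> [4, -4, 16]

[4, -4, 16]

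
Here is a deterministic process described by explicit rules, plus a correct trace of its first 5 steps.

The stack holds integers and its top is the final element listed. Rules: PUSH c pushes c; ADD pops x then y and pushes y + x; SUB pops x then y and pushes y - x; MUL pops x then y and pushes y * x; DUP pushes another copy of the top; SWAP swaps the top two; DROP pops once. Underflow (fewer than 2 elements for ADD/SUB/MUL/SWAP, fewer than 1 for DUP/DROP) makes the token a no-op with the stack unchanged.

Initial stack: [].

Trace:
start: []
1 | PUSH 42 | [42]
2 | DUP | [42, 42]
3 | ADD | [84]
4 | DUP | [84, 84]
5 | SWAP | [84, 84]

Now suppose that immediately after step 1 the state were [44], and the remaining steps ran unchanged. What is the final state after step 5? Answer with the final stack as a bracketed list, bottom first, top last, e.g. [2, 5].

state after step 1 := [44]
2 | DUP | [44, 44]
3 | ADD | [88]
4 | DUP | [88, 88]
5 | SWAP | [88, 88]

[88, 88]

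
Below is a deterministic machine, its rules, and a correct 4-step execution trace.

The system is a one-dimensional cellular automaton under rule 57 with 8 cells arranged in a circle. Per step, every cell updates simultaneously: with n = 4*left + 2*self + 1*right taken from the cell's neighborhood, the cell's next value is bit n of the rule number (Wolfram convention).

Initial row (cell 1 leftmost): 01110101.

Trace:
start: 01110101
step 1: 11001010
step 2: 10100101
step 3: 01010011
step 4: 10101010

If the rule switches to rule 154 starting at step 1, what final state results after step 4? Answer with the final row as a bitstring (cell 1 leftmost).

(re-executing steps 1..4 under rule 154; state before step 1: 01110101)
step 1: 01100000
step 2: 11010000
step 3: 10001001
step 4: 01010111

01010111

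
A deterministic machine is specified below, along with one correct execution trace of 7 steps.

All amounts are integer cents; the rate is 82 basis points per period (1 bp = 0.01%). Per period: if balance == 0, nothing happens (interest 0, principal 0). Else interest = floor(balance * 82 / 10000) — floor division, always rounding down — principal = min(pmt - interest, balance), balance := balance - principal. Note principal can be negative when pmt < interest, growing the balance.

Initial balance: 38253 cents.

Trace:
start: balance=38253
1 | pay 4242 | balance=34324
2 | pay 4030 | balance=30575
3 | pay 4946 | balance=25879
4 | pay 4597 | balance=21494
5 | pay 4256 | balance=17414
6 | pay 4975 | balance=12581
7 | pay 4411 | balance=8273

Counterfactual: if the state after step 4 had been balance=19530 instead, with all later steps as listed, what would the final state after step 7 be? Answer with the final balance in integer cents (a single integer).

state after step 4 := balance=19530
5 | pay 4256 | balance=15434
6 | pay 4975 | balance=10585
7 | pay 4411 | balance=6260

6260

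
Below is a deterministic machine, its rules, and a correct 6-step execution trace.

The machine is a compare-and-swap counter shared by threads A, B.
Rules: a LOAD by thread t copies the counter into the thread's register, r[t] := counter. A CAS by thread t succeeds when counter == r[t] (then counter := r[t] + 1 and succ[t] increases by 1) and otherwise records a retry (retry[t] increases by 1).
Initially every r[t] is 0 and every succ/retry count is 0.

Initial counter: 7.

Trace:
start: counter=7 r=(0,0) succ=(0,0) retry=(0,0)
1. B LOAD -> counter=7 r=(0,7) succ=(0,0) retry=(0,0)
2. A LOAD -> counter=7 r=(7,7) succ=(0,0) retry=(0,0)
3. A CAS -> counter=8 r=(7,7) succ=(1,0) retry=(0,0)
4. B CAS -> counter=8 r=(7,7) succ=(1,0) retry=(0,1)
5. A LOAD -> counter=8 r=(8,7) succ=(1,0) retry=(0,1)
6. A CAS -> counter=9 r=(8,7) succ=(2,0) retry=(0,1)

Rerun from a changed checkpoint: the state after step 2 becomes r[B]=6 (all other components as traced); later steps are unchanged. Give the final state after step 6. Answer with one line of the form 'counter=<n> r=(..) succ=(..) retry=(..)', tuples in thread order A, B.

counter=9 r=(8,6) succ=(2,0) retry=(0,1)

state after step 2 := counter=7 r=(7,6) succ=(0,0) retry=(0,0)
3. A CAS -> counter=8 r=(7,6) succ=(1,0) retry=(0,0)
4. B CAS -> counter=8 r=(7,6) succ=(1,0) retry=(0,1)
5. A LOAD -> counter=8 r=(8,6) succ=(1,0) retry=(0,1)
6. A CAS -> counter=9 r=(8,6) succ=(2,0) retry=(0,1)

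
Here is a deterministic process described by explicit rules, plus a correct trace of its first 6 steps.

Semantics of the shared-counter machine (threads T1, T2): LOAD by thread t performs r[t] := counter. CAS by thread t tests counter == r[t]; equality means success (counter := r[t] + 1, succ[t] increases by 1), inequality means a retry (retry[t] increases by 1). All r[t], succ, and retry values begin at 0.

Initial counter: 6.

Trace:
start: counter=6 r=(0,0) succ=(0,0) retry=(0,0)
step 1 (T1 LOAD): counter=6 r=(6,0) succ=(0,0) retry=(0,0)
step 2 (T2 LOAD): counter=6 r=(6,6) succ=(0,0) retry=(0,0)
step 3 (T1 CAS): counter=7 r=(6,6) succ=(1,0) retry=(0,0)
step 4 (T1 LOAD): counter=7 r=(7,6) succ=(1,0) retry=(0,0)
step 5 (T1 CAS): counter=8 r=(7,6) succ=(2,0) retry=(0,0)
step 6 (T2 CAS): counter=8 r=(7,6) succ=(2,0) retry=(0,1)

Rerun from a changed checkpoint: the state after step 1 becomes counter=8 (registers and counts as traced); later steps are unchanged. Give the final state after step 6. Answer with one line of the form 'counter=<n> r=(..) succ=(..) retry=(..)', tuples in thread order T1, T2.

counter=9 r=(8,8) succ=(1,0) retry=(1,1)

state after step 1 := counter=8 r=(6,0) succ=(0,0) retry=(0,0)
step 2 (T2 LOAD): counter=8 r=(6,8) succ=(0,0) retry=(0,0)
step 3 (T1 CAS): counter=8 r=(6,8) succ=(0,0) retry=(1,0)
step 4 (T1 LOAD): counter=8 r=(8,8) succ=(0,0) retry=(1,0)
step 5 (T1 CAS): counter=9 r=(8,8) succ=(1,0) retry=(1,0)
step 6 (T2 CAS): counter=9 r=(8,8) succ=(1,0) retry=(1,1)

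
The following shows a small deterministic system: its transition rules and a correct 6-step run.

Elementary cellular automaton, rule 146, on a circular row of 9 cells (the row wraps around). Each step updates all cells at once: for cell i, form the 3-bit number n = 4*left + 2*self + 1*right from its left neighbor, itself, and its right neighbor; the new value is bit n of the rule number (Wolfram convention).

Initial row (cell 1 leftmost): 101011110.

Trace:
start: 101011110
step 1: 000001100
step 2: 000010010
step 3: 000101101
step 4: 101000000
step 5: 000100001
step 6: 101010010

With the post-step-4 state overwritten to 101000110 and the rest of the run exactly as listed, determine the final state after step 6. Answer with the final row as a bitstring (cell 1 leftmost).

001000100

state after step 4 := 101000110
step 5: 000101000
step 6: 001000100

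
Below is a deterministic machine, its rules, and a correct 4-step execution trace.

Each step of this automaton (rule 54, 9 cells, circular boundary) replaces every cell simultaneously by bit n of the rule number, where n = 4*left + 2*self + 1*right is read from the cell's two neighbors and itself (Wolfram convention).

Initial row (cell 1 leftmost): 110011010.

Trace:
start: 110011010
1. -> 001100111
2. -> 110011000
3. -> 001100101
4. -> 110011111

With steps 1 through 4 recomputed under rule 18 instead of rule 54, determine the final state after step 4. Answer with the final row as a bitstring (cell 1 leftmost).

(re-executing steps 1..4 under rule 18; state before step 1: 110011010)
1. -> 001100000
2. -> 010010000
3. -> 101101000
4. -> 000000101

000000101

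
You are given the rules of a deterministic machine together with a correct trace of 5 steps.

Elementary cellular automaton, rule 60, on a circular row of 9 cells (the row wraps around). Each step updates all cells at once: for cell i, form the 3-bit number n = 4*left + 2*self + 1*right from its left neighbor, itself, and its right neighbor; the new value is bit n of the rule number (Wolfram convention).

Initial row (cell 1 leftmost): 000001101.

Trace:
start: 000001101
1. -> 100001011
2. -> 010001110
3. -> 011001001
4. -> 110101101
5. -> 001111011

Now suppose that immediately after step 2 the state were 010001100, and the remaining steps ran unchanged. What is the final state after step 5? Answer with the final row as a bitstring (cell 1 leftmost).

state after step 2 := 010001100
3. -> 011001010
4. -> 010101111
5. -> 111111000

111111000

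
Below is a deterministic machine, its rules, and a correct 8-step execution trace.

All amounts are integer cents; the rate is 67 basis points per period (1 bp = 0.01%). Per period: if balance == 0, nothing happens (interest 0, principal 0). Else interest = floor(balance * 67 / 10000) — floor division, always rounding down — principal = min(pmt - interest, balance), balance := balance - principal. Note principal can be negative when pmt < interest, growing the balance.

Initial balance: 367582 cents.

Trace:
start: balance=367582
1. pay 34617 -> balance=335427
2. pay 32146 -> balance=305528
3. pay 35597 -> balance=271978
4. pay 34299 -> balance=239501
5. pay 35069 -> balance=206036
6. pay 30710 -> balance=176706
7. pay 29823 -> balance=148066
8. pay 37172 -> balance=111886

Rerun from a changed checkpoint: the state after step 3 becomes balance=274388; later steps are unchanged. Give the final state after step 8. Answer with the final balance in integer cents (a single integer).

114377

state after step 3 := balance=274388
4. pay 34299 -> balance=241927
5. pay 35069 -> balance=208478
6. pay 30710 -> balance=179164
7. pay 29823 -> balance=150541
8. pay 37172 -> balance=114377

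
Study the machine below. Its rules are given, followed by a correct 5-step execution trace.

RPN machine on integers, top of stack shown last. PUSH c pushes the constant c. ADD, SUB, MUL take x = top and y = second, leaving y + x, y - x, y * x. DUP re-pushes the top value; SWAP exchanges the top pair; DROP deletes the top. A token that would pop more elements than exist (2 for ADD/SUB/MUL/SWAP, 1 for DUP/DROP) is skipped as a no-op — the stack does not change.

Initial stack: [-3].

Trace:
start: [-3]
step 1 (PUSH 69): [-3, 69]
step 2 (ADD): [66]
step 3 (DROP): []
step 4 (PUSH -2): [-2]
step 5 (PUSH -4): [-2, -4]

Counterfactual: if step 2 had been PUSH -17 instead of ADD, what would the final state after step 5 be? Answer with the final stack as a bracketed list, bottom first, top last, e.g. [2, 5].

(re-executing from step 2 with the substitution; state before step 2: [-3, 69])
step 2 (PUSH -17): [-3, 69, -17]
step 3 (DROP): [-3, 69]
step 4 (PUSH -2): [-3, 69, -2]
step 5 (PUSH -4): [-3, 69, -2, -4]

[-3, 69, -2, -4]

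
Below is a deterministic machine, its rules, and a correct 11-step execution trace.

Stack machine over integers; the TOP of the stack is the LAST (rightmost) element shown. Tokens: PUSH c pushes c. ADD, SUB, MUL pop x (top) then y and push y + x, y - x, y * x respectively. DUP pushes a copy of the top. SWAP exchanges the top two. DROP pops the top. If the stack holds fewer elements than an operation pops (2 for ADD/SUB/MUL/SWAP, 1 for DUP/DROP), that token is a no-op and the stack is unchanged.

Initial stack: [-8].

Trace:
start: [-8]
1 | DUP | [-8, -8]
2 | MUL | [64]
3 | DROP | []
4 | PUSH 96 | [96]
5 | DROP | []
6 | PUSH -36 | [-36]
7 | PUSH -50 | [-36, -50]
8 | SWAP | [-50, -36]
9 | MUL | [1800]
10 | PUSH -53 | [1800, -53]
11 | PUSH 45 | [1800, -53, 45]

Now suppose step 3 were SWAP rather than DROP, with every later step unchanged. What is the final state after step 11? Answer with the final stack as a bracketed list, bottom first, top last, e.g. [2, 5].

(re-executing from step 3 with the substitution; state before step 3: [64])
3 | SWAP | [64]
4 | PUSH 96 | [64, 96]
5 | DROP | [64]
6 | PUSH -36 | [64, -36]
7 | PUSH -50 | [64, -36, -50]
8 | SWAP | [64, -50, -36]
9 | MUL | [64, 1800]
10 | PUSH -53 | [64, 1800, -53]
11 | PUSH 45 | [64, 1800, -53, 45]

[64, 1800, -53, 45]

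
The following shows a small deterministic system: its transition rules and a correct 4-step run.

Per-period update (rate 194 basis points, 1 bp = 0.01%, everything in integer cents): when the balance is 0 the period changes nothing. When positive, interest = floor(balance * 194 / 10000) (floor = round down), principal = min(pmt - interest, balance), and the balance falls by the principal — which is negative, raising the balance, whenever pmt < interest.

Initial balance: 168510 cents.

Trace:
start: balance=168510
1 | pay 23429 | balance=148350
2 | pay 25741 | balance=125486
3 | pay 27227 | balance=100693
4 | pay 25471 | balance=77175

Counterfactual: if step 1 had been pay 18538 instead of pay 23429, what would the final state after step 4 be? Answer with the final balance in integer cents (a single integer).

82357

(re-executing from step 1 with the substitution; state before step 1: balance=168510)
1 | pay 18538 | balance=153241
2 | pay 25741 | balance=130472
3 | pay 27227 | balance=105776
4 | pay 25471 | balance=82357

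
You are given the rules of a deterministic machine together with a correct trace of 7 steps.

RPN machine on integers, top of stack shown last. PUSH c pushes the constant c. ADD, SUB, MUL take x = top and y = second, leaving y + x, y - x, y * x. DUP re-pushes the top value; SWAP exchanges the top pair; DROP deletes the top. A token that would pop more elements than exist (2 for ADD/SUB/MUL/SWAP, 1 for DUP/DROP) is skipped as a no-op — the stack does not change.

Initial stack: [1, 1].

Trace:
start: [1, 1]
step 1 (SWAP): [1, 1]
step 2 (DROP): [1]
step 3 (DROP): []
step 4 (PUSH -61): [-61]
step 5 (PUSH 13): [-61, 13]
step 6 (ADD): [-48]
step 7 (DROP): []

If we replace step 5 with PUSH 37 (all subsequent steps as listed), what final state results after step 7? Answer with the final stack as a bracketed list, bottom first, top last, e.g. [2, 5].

(re-executing from step 5 with the substitution; state before step 5: [-61])
step 5 (PUSH 37): [-61, 37]
step 6 (ADD): [-24]
step 7 (DROP): []

[]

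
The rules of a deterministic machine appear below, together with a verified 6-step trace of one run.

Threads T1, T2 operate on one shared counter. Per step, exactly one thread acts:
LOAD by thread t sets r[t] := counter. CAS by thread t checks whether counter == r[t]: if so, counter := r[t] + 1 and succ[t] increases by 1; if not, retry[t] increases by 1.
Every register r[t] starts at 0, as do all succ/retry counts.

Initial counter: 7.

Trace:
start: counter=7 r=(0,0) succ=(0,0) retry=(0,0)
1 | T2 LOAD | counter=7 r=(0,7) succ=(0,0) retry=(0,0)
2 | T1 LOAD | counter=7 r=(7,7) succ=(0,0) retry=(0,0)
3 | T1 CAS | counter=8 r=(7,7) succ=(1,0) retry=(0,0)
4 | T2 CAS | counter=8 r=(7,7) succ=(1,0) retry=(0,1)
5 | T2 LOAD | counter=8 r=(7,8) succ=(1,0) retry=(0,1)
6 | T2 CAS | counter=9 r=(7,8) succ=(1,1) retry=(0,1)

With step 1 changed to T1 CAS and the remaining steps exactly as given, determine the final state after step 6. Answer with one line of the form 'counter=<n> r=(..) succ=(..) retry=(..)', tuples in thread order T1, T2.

counter=9 r=(7,8) succ=(1,1) retry=(1,1)

(re-executing from step 1 with the substitution; state before step 1: counter=7 r=(0,0) succ=(0,0) retry=(0,0))
1 | T1 CAS | counter=7 r=(0,0) succ=(0,0) retry=(1,0)
2 | T1 LOAD | counter=7 r=(7,0) succ=(0,0) retry=(1,0)
3 | T1 CAS | counter=8 r=(7,0) succ=(1,0) retry=(1,0)
4 | T2 CAS | counter=8 r=(7,0) succ=(1,0) retry=(1,1)
5 | T2 LOAD | counter=8 r=(7,8) succ=(1,0) retry=(1,1)
6 | T2 CAS | counter=9 r=(7,8) succ=(1,1) retry=(1,1)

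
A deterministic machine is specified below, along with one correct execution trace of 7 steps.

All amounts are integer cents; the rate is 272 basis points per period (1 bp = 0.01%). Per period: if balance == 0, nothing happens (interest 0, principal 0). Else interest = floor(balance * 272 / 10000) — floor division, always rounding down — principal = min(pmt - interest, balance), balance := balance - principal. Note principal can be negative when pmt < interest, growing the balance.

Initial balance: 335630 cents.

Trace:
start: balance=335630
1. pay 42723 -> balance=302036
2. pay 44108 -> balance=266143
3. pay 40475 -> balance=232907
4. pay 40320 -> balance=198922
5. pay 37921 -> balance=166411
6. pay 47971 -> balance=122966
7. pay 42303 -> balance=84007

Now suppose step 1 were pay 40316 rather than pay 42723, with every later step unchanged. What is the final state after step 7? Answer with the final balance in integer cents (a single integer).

(re-executing from step 1 with the substitution; state before step 1: balance=335630)
1. pay 40316 -> balance=304443
2. pay 44108 -> balance=268615
3. pay 40475 -> balance=235446
4. pay 40320 -> balance=201530
5. pay 37921 -> balance=169090
6. pay 47971 -> balance=125718
7. pay 42303 -> balance=86834

86834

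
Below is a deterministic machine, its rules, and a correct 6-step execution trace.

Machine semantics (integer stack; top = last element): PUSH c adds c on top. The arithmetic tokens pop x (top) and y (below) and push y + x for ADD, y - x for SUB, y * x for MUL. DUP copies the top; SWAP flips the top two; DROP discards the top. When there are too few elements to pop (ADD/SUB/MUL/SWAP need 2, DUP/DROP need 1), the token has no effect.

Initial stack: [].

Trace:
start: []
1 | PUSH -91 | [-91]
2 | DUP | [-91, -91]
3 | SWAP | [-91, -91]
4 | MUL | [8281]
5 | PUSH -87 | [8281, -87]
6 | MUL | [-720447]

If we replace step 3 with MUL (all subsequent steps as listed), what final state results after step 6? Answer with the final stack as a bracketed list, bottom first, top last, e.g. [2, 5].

(re-executing from step 3 with the substitution; state before step 3: [-91, -91])
3 | MUL | [8281]
4 | MUL | [8281]
5 | PUSH -87 | [8281, -87]
6 | MUL | [-720447]

[-720447]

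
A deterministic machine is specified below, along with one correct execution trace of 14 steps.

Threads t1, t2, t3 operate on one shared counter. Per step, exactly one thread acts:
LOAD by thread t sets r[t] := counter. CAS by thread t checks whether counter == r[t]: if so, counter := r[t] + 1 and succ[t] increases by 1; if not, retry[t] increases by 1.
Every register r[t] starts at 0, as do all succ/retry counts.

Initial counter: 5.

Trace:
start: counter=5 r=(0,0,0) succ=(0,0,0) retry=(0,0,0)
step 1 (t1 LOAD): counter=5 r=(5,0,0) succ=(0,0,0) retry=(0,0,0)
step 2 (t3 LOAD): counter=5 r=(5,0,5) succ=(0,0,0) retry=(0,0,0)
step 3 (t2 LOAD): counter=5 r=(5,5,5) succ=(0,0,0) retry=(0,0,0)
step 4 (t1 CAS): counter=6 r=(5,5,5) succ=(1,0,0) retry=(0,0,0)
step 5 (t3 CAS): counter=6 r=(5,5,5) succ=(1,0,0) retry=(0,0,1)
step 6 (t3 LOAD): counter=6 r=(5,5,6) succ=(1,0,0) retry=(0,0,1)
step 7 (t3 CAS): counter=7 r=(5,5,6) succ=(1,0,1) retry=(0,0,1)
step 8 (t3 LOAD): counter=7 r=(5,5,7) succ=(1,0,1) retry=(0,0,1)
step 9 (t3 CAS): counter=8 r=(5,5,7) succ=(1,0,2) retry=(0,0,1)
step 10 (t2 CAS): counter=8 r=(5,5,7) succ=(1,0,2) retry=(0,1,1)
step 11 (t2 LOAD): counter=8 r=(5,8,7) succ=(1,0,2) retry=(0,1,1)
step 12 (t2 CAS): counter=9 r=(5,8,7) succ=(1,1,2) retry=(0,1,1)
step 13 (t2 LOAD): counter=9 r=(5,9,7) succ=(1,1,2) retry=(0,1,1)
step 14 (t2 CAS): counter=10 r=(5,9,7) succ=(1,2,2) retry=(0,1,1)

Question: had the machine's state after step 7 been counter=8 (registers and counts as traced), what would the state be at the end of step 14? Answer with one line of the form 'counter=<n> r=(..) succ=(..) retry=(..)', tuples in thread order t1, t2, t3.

state after step 7 := counter=8 r=(5,5,6) succ=(1,0,1) retry=(0,0,1)
step 8 (t3 LOAD): counter=8 r=(5,5,8) succ=(1,0,1) retry=(0,0,1)
step 9 (t3 CAS): counter=9 r=(5,5,8) succ=(1,0,2) retry=(0,0,1)
step 10 (t2 CAS): counter=9 r=(5,5,8) succ=(1,0,2) retry=(0,1,1)
step 11 (t2 LOAD): counter=9 r=(5,9,8) succ=(1,0,2) retry=(0,1,1)
step 12 (t2 CAS): counter=10 r=(5,9,8) succ=(1,1,2) retry=(0,1,1)
step 13 (t2 LOAD): counter=10 r=(5,10,8) succ=(1,1,2) retry=(0,1,1)
step 14 (t2 CAS): counter=11 r=(5,10,8) succ=(1,2,2) retry=(0,1,1)

counter=11 r=(5,10,8) succ=(1,2,2) retry=(0,1,1)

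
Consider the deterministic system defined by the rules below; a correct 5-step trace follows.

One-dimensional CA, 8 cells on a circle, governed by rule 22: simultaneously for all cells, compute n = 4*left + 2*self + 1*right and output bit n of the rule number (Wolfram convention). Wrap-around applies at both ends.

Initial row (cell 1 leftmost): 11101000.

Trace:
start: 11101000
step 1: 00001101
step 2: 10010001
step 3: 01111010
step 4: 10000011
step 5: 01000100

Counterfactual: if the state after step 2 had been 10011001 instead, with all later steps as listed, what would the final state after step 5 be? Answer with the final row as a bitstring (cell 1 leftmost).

01100110

state after step 2 := 10011001
step 3: 01100110
step 4: 10011001
step 5: 01100110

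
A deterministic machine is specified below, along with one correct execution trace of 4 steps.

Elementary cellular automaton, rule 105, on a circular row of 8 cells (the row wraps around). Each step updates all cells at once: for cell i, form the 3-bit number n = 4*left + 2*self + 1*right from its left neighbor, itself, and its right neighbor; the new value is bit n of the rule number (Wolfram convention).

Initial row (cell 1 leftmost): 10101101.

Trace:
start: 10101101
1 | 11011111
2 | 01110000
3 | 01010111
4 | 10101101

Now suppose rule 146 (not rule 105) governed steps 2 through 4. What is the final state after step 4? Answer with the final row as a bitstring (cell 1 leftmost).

00000010

(re-executing steps 2..4 under rule 146; state before step 2: 11011111)
2 | 10001111
3 | 01010111
4 | 00000010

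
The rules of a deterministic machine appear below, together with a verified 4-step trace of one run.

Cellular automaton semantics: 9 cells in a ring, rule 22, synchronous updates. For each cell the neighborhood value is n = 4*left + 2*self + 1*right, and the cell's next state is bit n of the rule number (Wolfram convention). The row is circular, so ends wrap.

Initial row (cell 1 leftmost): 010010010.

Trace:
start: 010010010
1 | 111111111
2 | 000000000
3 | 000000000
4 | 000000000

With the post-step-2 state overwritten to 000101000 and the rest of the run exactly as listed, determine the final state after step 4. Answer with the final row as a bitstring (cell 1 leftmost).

010000010

state after step 2 := 000101000
3 | 001101100
4 | 010000010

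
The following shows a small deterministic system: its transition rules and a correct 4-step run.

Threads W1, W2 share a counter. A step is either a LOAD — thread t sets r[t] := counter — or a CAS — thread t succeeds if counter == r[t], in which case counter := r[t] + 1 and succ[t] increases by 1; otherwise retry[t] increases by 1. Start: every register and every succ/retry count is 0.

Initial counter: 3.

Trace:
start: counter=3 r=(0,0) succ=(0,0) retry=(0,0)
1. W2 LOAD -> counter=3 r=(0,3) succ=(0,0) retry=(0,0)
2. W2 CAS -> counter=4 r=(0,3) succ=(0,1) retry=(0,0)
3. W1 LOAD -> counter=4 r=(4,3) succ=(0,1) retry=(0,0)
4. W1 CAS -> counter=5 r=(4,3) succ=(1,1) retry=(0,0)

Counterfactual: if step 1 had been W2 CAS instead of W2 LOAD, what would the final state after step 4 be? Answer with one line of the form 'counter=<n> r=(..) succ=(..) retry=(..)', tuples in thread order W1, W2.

(re-executing from step 1 with the substitution; state before step 1: counter=3 r=(0,0) succ=(0,0) retry=(0,0))
1. W2 CAS -> counter=3 r=(0,0) succ=(0,0) retry=(0,1)
2. W2 CAS -> counter=3 r=(0,0) succ=(0,0) retry=(0,2)
3. W1 LOAD -> counter=3 r=(3,0) succ=(0,0) retry=(0,2)
4. W1 CAS -> counter=4 r=(3,0) succ=(1,0) retry=(0,2)

counter=4 r=(3,0) succ=(1,0) retry=(0,2)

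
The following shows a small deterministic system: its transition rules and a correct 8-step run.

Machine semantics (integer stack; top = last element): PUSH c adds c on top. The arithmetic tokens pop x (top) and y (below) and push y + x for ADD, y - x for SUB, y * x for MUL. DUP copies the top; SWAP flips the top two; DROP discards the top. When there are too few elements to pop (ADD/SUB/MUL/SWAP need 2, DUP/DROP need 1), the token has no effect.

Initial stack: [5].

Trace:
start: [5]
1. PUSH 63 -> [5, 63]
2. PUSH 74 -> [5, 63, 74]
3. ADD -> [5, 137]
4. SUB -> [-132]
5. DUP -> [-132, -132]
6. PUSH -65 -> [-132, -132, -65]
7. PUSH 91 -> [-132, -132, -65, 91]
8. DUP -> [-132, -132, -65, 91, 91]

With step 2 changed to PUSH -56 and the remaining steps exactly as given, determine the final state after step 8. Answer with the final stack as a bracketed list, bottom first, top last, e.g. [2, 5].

(re-executing from step 2 with the substitution; state before step 2: [5, 63])
2. PUSH -56 -> [5, 63, -56]
3. ADD -> [5, 7]
4. SUB -> [-2]
5. DUP -> [-2, -2]
6. PUSH -65 -> [-2, -2, -65]
7. PUSH 91 -> [-2, -2, -65, 91]
8. DUP -> [-2, -2, -65, 91, 91]

[-2, -2, -65, 91, 91]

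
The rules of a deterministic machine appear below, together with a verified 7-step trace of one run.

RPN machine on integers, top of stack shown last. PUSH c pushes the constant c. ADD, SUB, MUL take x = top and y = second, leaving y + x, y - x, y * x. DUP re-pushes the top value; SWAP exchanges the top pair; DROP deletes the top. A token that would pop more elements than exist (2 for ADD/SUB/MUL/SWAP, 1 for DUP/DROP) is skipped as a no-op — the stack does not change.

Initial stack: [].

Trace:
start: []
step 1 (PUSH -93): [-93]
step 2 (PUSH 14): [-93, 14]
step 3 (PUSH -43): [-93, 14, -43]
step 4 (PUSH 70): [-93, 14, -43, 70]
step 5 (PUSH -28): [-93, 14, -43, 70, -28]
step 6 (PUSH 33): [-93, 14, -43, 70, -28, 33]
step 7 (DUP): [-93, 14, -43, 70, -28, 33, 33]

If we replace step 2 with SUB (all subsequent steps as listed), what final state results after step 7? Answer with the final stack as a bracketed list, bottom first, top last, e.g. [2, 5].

[-93, -43, 70, -28, 33, 33]

(re-executing from step 2 with the substitution; state before step 2: [-93])
step 2 (SUB): [-93]
step 3 (PUSH -43): [-93, -43]
step 4 (PUSH 70): [-93, -43, 70]
step 5 (PUSH -28): [-93, -43, 70, -28]
step 6 (PUSH 33): [-93, -43, 70, -28, 33]
step 7 (DUP): [-93, -43, 70, -28, 33, 33]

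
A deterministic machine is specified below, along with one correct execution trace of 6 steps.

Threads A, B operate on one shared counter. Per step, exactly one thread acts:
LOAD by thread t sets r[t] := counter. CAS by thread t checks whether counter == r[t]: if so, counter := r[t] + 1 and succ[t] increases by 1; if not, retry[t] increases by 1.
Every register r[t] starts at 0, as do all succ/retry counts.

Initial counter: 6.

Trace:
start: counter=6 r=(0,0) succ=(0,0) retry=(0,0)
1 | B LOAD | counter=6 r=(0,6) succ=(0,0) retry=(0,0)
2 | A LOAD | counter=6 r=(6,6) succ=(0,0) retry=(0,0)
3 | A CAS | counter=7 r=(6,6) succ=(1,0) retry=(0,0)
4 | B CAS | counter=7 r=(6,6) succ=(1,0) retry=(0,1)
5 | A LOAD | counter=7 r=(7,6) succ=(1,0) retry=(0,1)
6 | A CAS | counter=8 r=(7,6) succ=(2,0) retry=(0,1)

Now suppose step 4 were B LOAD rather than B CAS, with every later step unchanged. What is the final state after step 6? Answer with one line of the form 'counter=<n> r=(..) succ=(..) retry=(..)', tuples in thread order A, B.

counter=8 r=(7,7) succ=(2,0) retry=(0,0)

(re-executing from step 4 with the substitution; state before step 4: counter=7 r=(6,6) succ=(1,0) retry=(0,0))
4 | B LOAD | counter=7 r=(6,7) succ=(1,0) retry=(0,0)
5 | A LOAD | counter=7 r=(7,7) succ=(1,0) retry=(0,0)
6 | A CAS | counter=8 r=(7,7) succ=(2,0) retry=(0,0)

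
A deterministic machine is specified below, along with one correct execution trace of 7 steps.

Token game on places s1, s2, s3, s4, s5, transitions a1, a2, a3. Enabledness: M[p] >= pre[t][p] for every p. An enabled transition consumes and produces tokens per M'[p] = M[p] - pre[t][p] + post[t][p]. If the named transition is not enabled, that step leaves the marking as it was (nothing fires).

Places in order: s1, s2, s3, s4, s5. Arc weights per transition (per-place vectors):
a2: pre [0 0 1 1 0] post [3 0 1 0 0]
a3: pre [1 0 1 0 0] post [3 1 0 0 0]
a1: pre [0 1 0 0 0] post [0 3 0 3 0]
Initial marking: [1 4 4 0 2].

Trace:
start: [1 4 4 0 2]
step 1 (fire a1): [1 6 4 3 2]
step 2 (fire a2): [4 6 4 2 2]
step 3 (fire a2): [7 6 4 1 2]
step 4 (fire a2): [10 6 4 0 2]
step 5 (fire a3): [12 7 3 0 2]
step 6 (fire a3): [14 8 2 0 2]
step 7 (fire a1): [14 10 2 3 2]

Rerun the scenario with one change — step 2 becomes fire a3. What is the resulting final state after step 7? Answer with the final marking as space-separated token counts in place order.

(re-executing from step 2 with the substitution; state before step 2: [1 6 4 3 2])
step 2 (fire a3): [3 7 3 3 2]
step 3 (fire a2): [6 7 3 2 2]
step 4 (fire a2): [9 7 3 1 2]
step 5 (fire a3): [11 8 2 1 2]
step 6 (fire a3): [13 9 1 1 2]
step 7 (fire a1): [13 11 1 4 2]

13 11 1 4 2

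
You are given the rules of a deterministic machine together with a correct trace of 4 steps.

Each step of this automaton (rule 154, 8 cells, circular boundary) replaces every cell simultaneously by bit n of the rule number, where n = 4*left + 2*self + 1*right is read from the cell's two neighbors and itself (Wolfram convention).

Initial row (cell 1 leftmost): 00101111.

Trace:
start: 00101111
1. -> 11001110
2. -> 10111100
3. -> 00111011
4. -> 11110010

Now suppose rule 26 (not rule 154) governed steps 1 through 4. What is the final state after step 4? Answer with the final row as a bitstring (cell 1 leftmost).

(re-executing steps 1..4 under rule 26; state before step 1: 00101111)
1. -> 11001000
2. -> 10110101
3. -> 00100001
4. -> 11010010

11010010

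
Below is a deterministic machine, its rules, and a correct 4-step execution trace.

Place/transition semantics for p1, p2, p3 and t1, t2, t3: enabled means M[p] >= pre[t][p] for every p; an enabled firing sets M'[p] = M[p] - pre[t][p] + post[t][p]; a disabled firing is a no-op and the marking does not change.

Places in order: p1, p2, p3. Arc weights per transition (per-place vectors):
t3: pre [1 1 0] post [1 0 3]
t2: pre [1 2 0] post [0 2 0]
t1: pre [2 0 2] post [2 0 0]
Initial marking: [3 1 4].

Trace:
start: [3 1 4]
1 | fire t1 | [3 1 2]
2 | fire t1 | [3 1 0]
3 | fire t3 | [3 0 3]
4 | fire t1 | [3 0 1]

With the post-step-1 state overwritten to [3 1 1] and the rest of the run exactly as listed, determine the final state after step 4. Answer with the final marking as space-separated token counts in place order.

3 0 2

state after step 1 := [3 1 1]
2 | fire t1 | [3 1 1]
3 | fire t3 | [3 0 4]
4 | fire t1 | [3 0 2]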